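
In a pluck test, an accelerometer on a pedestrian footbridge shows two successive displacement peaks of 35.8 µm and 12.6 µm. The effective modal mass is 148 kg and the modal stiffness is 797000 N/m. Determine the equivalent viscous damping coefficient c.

Logarithmic decrement δ = (1/n)·ln(x₀/x_n) = (1/1)·ln(35.8/12.6) = (1/1)·ln(2.841) = 1.044.
ζ = δ/√(4π² + δ²) = 1.044/√(39.48 + 1.09) = 1.044/6.369 = 0.1639.
c = ζ · 2√(km) = 0.1639 × 2√(797000 × 148) = 0.1639 × 21720 = 3561 N·s/m.

3560 N·s/m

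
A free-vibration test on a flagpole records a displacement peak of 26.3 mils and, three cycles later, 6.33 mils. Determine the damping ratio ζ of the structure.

0.0753

Logarithmic decrement δ = (1/n)·ln(x₀/x_n) = (1/3)·ln(26.3/6.33) = (1/3)·ln(4.155) = 0.4748.
ζ = δ/√(4π² + δ²) = 0.4748/√(39.48 + 0.225) = 0.4748/6.301 = 0.07535.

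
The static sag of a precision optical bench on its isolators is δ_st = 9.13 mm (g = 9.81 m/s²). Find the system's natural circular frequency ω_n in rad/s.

32.8 rad/s

ω_n = √(g/δ_st) = √(9.81/0.00913) = √1074 = 32.78 rad/s.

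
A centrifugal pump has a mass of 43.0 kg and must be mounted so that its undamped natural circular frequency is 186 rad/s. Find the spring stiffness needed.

1490000 N/m

k = m·ω_n² = 43.0 × 186.0² = 43.0 × 34600 = 1488000 N/m.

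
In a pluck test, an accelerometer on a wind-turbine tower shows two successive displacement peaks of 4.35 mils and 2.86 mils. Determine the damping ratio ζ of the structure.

Logarithmic decrement δ = (1/n)·ln(x₀/x_n) = (1/1)·ln(4.35/2.86) = (1/1)·ln(1.521) = 0.4194.
ζ = δ/√(4π² + δ²) = 0.4194/√(39.48 + 0.176) = 0.4194/6.297 = 0.06659.

0.0666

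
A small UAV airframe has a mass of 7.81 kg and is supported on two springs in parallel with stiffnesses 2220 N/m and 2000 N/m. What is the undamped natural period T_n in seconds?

0.270 s

Parallel springs add: k_eq = 2220 + 2000 = 4220 N/m.
ω_n = √(k_eq/m) = √(4220/7.81) = √540.3 = 23.25 rad/s.
T_n = 2π/ω_n = 6.283/23.25 = 0.2703 s.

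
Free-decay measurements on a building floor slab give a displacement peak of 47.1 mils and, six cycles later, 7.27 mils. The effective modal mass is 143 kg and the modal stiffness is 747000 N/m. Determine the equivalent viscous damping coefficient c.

1020 N·s/m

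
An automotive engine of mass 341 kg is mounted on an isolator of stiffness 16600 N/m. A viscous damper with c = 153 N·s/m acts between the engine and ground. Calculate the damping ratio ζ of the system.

ω_n = √(k/m) = √(16600/341) = 6.977 rad/s.
Critical damping c_c = 2√(k·m) = 2√(16600 × 341) = 4758 N·s/m, so ζ = c/c_c = 153/4758 = 0.03215.

0.0322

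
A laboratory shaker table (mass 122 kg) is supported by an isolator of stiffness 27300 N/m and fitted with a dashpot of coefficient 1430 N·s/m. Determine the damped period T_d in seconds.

0.457 s

ω_n = √(k/m) = √(27300/122) = 14.96 rad/s.
Critical damping c_c = 2√(k·m) = 2√(27300 × 122) = 3650 N·s/m, so ζ = c/c_c = 1430/3650 = 0.3918.
ω_d = ω_n√(1 − ζ²) = 14.96 × √(1 − 0.153) = 13.76 rad/s.
T_d = 2π/ω_d = 0.4565 s.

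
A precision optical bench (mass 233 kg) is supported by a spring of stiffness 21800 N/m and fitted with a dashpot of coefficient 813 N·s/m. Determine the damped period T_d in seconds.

0.660 s

ω_n = √(k/m) = √(21800/233) = 9.673 rad/s.
Critical damping c_c = 2√(k·m) = 2√(21800 × 233) = 4508 N·s/m, so ζ = c/c_c = 813/4508 = 0.1804.
ω_d = ω_n√(1 − ζ²) = 9.673 × √(1 − 0.0325) = 9.514 rad/s.
T_d = 2π/ω_d = 0.6604 s.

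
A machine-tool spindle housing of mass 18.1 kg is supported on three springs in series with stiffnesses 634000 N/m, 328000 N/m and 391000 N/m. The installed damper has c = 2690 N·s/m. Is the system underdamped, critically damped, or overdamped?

underdamped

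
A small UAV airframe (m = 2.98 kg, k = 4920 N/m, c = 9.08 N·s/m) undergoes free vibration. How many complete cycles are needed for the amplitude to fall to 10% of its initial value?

10 cycles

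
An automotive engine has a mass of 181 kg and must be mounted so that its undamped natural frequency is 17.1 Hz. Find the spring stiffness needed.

2090000 N/m

ω_n = 2πf_n = 2π × 17.1 = 107.4 rad/s.
k = m·ω_n² = 181 × 107.4² = 181 × 11540 = 2089000 N/m.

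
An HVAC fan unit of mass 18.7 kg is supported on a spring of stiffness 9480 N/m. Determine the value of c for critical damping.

842 N·s/m

c_c = 2√(k·m) = 2√(9480 × 18.7) = 2 × 421.0 = 842.1 N·s/m.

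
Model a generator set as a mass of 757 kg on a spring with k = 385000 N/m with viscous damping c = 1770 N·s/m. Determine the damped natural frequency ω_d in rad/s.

22.5 rad/s

ω_n = √(k/m) = √(385000/757) = 22.55 rad/s.
Critical damping c_c = 2√(k·m) = 2√(385000 × 757) = 34140 N·s/m, so ζ = c/c_c = 1770/34140 = 0.05184.
ω_d = ω_n√(1 − ζ²) = 22.55 × √(1 − 0.00269) = 22.52 rad/s.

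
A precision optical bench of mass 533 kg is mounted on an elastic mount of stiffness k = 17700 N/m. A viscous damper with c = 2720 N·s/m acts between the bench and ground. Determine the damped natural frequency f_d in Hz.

0.822 Hz

ω_n = √(k/m) = √(17700/533) = 5.763 rad/s.
Critical damping c_c = 2√(k·m) = 2√(17700 × 533) = 6143 N·s/m, so ζ = c/c_c = 2720/6143 = 0.4428.
ω_d = ω_n√(1 − ζ²) = 5.763 × √(1 − 0.196) = 5.167 rad/s.
f_d = ω_d/(2π) = 0.8223 Hz.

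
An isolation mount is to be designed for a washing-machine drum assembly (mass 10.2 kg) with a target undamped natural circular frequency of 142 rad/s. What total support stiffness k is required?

206000 N/m

k = m·ω_n² = 10.2 × 142.0² = 10.2 × 20160 = 205700 N/m.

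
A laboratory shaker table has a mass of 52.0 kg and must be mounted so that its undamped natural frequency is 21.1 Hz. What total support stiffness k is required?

914000 N/m

ω_n = 2πf_n = 2π × 21.1 = 132.6 rad/s.
k = m·ω_n² = 52.0 × 132.6² = 52.0 × 17580 = 914000 N/m.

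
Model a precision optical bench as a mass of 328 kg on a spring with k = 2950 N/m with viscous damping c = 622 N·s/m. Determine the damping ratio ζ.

0.316

ω_n = √(k/m) = √(2950/328) = 2.999 rad/s.
Critical damping c_c = 2√(k·m) = 2√(2950 × 328) = 1967 N·s/m, so ζ = c/c_c = 622/1967 = 0.3162.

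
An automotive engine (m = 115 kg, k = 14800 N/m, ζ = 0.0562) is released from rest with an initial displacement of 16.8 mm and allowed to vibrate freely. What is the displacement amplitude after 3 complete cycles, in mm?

5.81 mm

Logarithmic decrement δ = 2πζ/√(1 − ζ²) = 2π × 0.05620/√(1 − 0.00316) = 0.3537.
After n cycles, x_n/x₀ = e^(−nδ), so x_3 = 16.8 × e^(−3 × 0.3537) = 16.8 × 0.3461 = 5.815 mm.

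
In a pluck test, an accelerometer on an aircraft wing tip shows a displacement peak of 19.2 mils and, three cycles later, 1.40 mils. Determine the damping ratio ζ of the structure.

0.138

Logarithmic decrement δ = (1/n)·ln(x₀/x_n) = (1/3)·ln(19.2/1.40) = (1/3)·ln(13.71) = 0.8728.
ζ = δ/√(4π² + δ²) = 0.8728/√(39.48 + 0.762) = 0.8728/6.344 = 0.1376.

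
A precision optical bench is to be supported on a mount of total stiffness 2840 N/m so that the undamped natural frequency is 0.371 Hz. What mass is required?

ω_n = 2πf_n = 2π × 0.371 = 2.331 rad/s.
m = k/ω_n² = 2840/2.331² = 2840/5.434 = 522.6 kg.

523 kg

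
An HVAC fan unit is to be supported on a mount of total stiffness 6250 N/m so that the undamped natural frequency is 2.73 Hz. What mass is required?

ω_n = 2πf_n = 2π × 2.73 = 17.15 rad/s.
m = k/ω_n² = 6250/17.15² = 6250/294.2 = 21.24 kg.

21.2 kg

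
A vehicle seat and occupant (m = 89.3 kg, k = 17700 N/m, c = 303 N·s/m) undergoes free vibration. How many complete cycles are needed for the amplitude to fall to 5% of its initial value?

4 cycles

ζ = c/(2√(km)) = 303/(2√(17700 × 89.3)) = 303/2514 = 0.1205.
Logarithmic decrement δ = 2πζ/√(1 − ζ²) = 2π × 0.1205/√(1 − 0.0145) = 0.7627.
x_n/x₀ = e^(−nδ) ≤ 0.05; take ln: n ≥ ln(1/0.05)/δ = 2.996/0.7627 = 3.928.
So 4 complete cycles are required.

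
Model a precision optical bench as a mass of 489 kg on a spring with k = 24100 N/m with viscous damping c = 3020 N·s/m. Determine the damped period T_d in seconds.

ω_n = √(k/m) = √(24100/489) = 7.020 rad/s.
Critical damping c_c = 2√(k·m) = 2√(24100 × 489) = 6866 N·s/m, so ζ = c/c_c = 3020/6866 = 0.4399.
ω_d = ω_n√(1 − ζ²) = 7.020 × √(1 − 0.193) = 6.305 rad/s.
T_d = 2π/ω_d = 0.9966 s.

0.997 s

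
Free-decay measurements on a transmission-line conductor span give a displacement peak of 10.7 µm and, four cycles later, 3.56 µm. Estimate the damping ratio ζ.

Logarithmic decrement δ = (1/n)·ln(x₀/x_n) = (1/4)·ln(10.7/3.56) = (1/4)·ln(3.006) = 0.2751.
ζ = δ/√(4π² + δ²) = 0.2751/√(39.48 + 0.0757) = 0.2751/6.289 = 0.04374.

0.0437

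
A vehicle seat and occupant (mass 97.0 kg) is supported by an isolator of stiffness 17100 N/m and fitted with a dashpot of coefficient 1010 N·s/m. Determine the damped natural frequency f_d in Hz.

1.94 Hz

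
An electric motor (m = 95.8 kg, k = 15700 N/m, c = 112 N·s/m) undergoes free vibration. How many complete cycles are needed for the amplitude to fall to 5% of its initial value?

11 cycles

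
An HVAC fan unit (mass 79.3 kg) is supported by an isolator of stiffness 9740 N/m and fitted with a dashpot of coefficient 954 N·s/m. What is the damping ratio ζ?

ω_n = √(k/m) = √(9740/79.3) = 11.08 rad/s.
Critical damping c_c = 2√(k·m) = 2√(9740 × 79.3) = 1758 N·s/m, so ζ = c/c_c = 954/1758 = 0.5428.

0.543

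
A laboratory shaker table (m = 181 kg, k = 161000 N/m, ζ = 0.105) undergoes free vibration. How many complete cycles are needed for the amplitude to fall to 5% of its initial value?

Logarithmic decrement δ = 2πζ/√(1 − ζ²) = 2π × 0.1050/√(1 − 0.0110) = 0.6634.
x_n/x₀ = e^(−nδ) ≤ 0.05; take ln: n ≥ ln(1/0.05)/δ = 2.996/0.6634 = 4.516.
So 5 complete cycles are required.

5 cycles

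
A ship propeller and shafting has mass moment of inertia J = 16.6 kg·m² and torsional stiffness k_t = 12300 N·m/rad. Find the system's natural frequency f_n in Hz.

4.33 Hz

ω_n = √(k_t/J) = √(12300/16.6) = √741.0 = 27.22 rad/s.
f_n = ω_n/(2π) = 27.22/6.283 = 4.332 Hz.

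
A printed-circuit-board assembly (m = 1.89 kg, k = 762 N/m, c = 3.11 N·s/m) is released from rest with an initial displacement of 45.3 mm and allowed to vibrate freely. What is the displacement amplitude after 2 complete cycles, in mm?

27.1 mm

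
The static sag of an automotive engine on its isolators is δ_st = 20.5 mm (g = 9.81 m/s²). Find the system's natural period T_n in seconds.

ω_n = √(g/δ_st) = √(9.81/0.0205) = √478.5 = 21.88 rad/s.
T_n = 2π/ω_n = 6.283/21.88 = 0.2872 s.

0.287 s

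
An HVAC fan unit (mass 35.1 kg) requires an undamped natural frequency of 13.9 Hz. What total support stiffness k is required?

268000 N/m

ω_n = 2πf_n = 2π × 13.9 = 87.34 rad/s.
k = m·ω_n² = 35.1 × 87.34² = 35.1 × 7628 = 267700 N/m.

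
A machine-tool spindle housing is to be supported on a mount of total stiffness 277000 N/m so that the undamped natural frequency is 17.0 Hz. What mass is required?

24.3 kg

ω_n = 2πf_n = 2π × 17.0 = 106.8 rad/s.
m = k/ω_n² = 277000/106.8² = 277000/11410 = 24.28 kg.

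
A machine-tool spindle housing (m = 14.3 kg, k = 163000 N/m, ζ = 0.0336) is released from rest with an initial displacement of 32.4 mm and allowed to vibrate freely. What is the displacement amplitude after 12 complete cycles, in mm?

Logarithmic decrement δ = 2πζ/√(1 − ζ²) = 2π × 0.03360/√(1 − 0.00113) = 0.2112.
After n cycles, x_n/x₀ = e^(−nδ), so x_12 = 32.4 × e^(−12 × 0.2112) = 32.4 × 0.07928 = 2.569 mm.

2.57 mm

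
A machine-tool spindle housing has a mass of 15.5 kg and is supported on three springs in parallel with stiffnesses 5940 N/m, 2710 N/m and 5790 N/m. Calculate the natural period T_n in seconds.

0.206 s

Parallel springs add: k_eq = 5940 + 2710 + 5790 = 14440 N/m.
ω_n = √(k_eq/m) = √(14440/15.5) = √931.6 = 30.52 rad/s.
T_n = 2π/ω_n = 6.283/30.52 = 0.2059 s.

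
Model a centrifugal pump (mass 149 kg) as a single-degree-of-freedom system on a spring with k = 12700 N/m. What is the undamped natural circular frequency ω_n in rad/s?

ω_n = √(k/m) = √(12700/149) = √85.23 = 9.232 rad/s.

9.23 rad/s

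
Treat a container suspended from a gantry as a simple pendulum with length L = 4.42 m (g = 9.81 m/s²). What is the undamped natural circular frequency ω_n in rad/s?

For a simple pendulum ω_n = √(g/L) = √(9.81/4.42) = √2.219 = 1.490 rad/s.

1.49 rad/s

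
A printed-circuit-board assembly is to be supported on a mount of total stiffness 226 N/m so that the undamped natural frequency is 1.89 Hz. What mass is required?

1.60 kg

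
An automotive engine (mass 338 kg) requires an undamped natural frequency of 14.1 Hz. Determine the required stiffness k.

2650000 N/m

ω_n = 2πf_n = 2π × 14.1 = 88.59 rad/s.
k = m·ω_n² = 338 × 88.59² = 338 × 7849 = 2653000 N/m.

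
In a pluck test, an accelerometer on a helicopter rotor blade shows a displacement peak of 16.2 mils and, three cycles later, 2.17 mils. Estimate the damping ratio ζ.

0.106

Logarithmic decrement δ = (1/n)·ln(x₀/x_n) = (1/3)·ln(16.2/2.17) = (1/3)·ln(7.465) = 0.6701.
ζ = δ/√(4π² + δ²) = 0.6701/√(39.48 + 0.449) = 0.6701/6.319 = 0.1060.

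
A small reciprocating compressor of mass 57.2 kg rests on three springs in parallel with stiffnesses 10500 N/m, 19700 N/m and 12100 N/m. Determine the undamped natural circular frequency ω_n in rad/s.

27.2 rad/s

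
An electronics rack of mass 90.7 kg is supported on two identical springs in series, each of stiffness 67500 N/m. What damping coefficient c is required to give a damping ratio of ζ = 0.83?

2900 N·s/m

Series springs: 1/k_eq = 2/67500, so k_eq = 67500/2 = 33750 N/m.
c_c = 2√(k_eq·m) = 2√(33750 × 90.7) = 3499 N·s/m.
c = ζ·c_c = 0.83 × 3499 = 2904 N·s/m.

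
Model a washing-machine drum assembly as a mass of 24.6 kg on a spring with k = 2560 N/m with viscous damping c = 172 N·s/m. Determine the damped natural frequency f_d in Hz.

1.53 Hz

ω_n = √(k/m) = √(2560/24.6) = 10.20 rad/s.
Critical damping c_c = 2√(k·m) = 2√(2560 × 24.6) = 501.9 N·s/m, so ζ = c/c_c = 172/501.9 = 0.3427.
ω_d = ω_n√(1 − ζ²) = 10.20 × √(1 − 0.117) = 9.584 rad/s.
f_d = ω_d/(2π) = 1.525 Hz.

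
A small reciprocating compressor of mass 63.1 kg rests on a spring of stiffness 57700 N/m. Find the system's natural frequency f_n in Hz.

ω_n = √(k/m) = √(57700/63.1) = √914.4 = 30.24 rad/s.
f_n = ω_n/(2π) = 30.24/6.283 = 4.813 Hz.

4.81 Hz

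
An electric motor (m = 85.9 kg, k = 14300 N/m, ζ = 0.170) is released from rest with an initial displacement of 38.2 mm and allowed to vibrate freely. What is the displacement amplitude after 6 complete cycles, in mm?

0.0572 mm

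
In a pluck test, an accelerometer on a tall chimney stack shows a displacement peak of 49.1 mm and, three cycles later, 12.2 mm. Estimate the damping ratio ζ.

Logarithmic decrement δ = (1/n)·ln(x₀/x_n) = (1/3)·ln(49.1/12.2) = (1/3)·ln(4.025) = 0.4641.
ζ = δ/√(4π² + δ²) = 0.4641/√(39.48 + 0.215) = 0.4641/6.300 = 0.07367.

0.0737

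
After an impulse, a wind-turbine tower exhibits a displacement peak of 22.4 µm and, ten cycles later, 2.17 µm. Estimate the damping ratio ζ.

0.0371

Logarithmic decrement δ = (1/n)·ln(x₀/x_n) = (1/10)·ln(22.4/2.17) = (1/10)·ln(10.32) = 0.2334.
ζ = δ/√(4π² + δ²) = 0.2334/√(39.48 + 0.0545) = 0.2334/6.288 = 0.03713.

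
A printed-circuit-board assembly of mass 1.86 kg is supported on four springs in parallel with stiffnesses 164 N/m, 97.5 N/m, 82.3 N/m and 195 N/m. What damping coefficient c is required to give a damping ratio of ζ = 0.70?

Parallel springs add: k_eq = 164 + 97.5 + 82.3 + 195 = 538.8 N/m.
c_c = 2√(k_eq·m) = 2√(538.8 × 1.86) = 63.31 N·s/m.
c = ζ·c_c = 0.70 × 63.31 = 44.32 N·s/m.

44.3 N·s/m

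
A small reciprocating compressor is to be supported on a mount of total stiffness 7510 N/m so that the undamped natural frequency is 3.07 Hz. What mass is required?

20.2 kg

ω_n = 2πf_n = 2π × 3.07 = 19.29 rad/s.
m = k/ω_n² = 7510/19.29² = 7510/372.1 = 20.18 kg.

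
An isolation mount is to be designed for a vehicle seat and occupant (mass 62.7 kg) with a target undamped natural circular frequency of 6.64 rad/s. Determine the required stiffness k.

2760 N/m

k = m·ω_n² = 62.7 × 6.640² = 62.7 × 44.09 = 2764 N/m.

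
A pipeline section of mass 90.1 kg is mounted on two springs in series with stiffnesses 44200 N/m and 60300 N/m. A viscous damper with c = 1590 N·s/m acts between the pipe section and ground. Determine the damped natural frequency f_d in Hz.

Series springs: 1/k_eq = 1/44200 + 1/60300 = 3.921×10^-5, so k_eq = 25500 N/m.
ω_n = √(k_eq/m) = √(25500/90.1) = 16.82 rad/s.
Critical damping c_c = 2√(k_eq·m) = 2√(25500 × 90.1) = 3032 N·s/m, so ζ = c/c_c = 1590/3032 = 0.5244.
ω_d = ω_n√(1 − ζ²) = 16.82 × √(1 − 0.275) = 14.33 rad/s.
f_d = ω_d/(2π) = 2.280 Hz.

2.28 Hz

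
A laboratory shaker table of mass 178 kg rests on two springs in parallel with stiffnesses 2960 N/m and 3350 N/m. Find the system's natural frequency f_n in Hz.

0.948 Hz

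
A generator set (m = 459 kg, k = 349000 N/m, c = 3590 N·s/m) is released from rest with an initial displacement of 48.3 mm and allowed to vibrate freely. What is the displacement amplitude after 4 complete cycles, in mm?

ζ = c/(2√(km)) = 3590/(2√(349000 × 459)) = 3590/25310 = 0.1418.
Logarithmic decrement δ = 2πζ/√(1 − ζ²) = 2π × 0.1418/√(1 − 0.0201) = 0.9002.
After n cycles, x_n/x₀ = e^(−nδ), so x_4 = 48.3 × e^(−4 × 0.9002) = 48.3 × 0.02730 = 1.319 mm.

1.32 mm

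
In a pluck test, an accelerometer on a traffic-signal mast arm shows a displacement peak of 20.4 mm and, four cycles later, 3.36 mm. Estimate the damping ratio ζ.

0.0716

Logarithmic decrement δ = (1/n)·ln(x₀/x_n) = (1/4)·ln(20.4/3.36) = (1/4)·ln(6.071) = 0.4509.
ζ = δ/√(4π² + δ²) = 0.4509/√(39.48 + 0.203) = 0.4509/6.299 = 0.07158.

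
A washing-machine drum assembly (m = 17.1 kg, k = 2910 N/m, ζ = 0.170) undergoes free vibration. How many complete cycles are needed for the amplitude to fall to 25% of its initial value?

Logarithmic decrement δ = 2πζ/√(1 − ζ²) = 2π × 0.1700/√(1 − 0.0289) = 1.084.
x_n/x₀ = e^(−nδ) ≤ 0.25; take ln: n ≥ ln(1/0.25)/δ = 1.386/1.084 = 1.279.
So 2 complete cycles are required.

2 cycles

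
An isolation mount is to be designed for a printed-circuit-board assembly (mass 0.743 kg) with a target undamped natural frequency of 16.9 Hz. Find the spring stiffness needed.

ω_n = 2πf_n = 2π × 16.9 = 106.2 rad/s.
k = m·ω_n² = 0.743 × 106.2² = 0.743 × 11280 = 8378 N/m.

8380 N/m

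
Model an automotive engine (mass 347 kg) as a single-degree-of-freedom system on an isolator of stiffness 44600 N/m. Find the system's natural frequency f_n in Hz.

ω_n = √(k/m) = √(44600/347) = √128.5 = 11.34 rad/s.
f_n = ω_n/(2π) = 11.34/6.283 = 1.804 Hz.

1.80 Hz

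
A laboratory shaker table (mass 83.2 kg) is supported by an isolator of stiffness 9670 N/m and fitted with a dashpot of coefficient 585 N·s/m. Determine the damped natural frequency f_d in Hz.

1.62 Hz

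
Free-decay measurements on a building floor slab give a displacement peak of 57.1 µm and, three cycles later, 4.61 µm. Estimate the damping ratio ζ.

Logarithmic decrement δ = (1/n)·ln(x₀/x_n) = (1/3)·ln(57.1/4.61) = (1/3)·ln(12.39) = 0.8389.
ζ = δ/√(4π² + δ²) = 0.8389/√(39.48 + 0.704) = 0.8389/6.339 = 0.1323.

0.132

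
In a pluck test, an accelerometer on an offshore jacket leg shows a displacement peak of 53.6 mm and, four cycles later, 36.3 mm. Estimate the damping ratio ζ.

0.0155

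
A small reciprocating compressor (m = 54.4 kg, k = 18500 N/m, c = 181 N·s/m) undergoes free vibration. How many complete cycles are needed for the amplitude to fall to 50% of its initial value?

ζ = c/(2√(km)) = 181/(2√(18500 × 54.4)) = 181/2006 = 0.09021.
Logarithmic decrement δ = 2πζ/√(1 − ζ²) = 2π × 0.09021/√(1 − 0.00814) = 0.5691.
x_n/x₀ = e^(−nδ) ≤ 0.5; take ln: n ≥ ln(1/0.5)/δ = 0.6931/0.5691 = 1.218.
So 2 complete cycles are required.

2 cycles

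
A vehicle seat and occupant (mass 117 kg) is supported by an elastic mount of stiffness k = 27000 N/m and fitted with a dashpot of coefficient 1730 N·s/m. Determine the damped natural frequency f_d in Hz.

ω_n = √(k/m) = √(27000/117) = 15.19 rad/s.
Critical damping c_c = 2√(k·m) = 2√(27000 × 117) = 3555 N·s/m, so ζ = c/c_c = 1730/3555 = 0.4867.
ω_d = ω_n√(1 − ζ²) = 15.19 × √(1 − 0.237) = 13.27 rad/s.
f_d = ω_d/(2π) = 2.112 Hz.

2.11 Hz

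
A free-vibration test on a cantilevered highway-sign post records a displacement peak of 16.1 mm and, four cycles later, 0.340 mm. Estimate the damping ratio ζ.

Logarithmic decrement δ = (1/n)·ln(x₀/x_n) = (1/4)·ln(16.1/0.340) = (1/4)·ln(47.35) = 0.9644.
ζ = δ/√(4π² + δ²) = 0.9644/√(39.48 + 0.930) = 0.9644/6.357 = 0.1517.

0.152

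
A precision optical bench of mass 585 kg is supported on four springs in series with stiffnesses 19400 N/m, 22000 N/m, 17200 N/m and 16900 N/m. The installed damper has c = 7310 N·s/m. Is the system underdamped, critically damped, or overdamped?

overdamped

Series springs: 1/k_eq = 1/19400 + 1/22000 + 1/17200 + 1/16900 = 0.0002143, so k_eq = 4666 N/m.
c_c = 2√(k_eq·m) = 3304 N·s/m; ζ = c/c_c = 7310/3304 = 2.21.
Since ζ > 1 the system is overdamped.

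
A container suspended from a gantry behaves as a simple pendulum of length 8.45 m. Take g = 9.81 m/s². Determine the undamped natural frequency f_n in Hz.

0.171 Hz

For a simple pendulum ω_n = √(g/L) = √(9.81/8.45) = √1.161 = 1.077 rad/s.
f_n = ω_n/(2π) = 1.077/6.283 = 0.1715 Hz.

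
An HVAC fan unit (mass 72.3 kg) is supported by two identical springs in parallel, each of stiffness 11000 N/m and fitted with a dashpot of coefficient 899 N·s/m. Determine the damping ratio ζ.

0.356

Parallel springs add: k_eq = 2 × 11000 = 22000 N/m.
ω_n = √(k_eq/m) = √(22000/72.3) = 17.44 rad/s.
Critical damping c_c = 2√(k_eq·m) = 2√(22000 × 72.3) = 2522 N·s/m, so ζ = c/c_c = 899/2522 = 0.3564.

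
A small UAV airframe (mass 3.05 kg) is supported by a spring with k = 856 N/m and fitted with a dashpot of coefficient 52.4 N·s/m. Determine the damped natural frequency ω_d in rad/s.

ω_n = √(k/m) = √(856.0/3.05) = 16.75 rad/s.
Critical damping c_c = 2√(k·m) = 2√(856.0 × 3.05) = 102.2 N·s/m, so ζ = c/c_c = 52.4/102.2 = 0.5128.
ω_d = ω_n√(1 − ζ²) = 16.75 × √(1 − 0.263) = 14.38 rad/s.

14.4 rad/s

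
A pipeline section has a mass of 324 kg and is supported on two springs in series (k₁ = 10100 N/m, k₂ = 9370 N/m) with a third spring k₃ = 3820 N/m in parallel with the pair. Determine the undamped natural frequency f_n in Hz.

0.824 Hz

Series pair: k_s = k₁k₂/(k₁+k₂) = (10100)(9370)/(10100 + 9370) = 4861 N/m. In parallel with k₃: k_eq = 4861 + 3820 = 8681 N/m.
ω_n = √(k_eq/m) = √(8681/324) = √26.79 = 5.176 rad/s.
f_n = ω_n/(2π) = 5.176/6.283 = 0.8238 Hz.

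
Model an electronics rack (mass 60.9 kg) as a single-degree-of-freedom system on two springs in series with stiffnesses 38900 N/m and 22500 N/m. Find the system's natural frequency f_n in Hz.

Series springs: 1/k_eq = 1/38900 + 1/22500 = 7.015×10^-5, so k_eq = 14250 N/m.
ω_n = √(k_eq/m) = √(14250/60.9) = √234.1 = 15.30 rad/s.
f_n = ω_n/(2π) = 15.30/6.283 = 2.435 Hz.

2.43 Hz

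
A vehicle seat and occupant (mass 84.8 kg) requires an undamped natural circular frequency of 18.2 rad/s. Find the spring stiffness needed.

k = m·ω_n² = 84.8 × 18.20² = 84.8 × 331.2 = 28090 N/m.

28100 N/m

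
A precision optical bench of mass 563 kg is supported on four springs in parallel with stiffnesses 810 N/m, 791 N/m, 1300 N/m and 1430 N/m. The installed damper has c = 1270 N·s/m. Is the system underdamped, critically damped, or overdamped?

underdamped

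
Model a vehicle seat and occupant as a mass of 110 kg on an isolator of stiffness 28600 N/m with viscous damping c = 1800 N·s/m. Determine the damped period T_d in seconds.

ω_n = √(k/m) = √(28600/110) = 16.12 rad/s.
Critical damping c_c = 2√(k·m) = 2√(28600 × 110) = 3547 N·s/m, so ζ = c/c_c = 1800/3547 = 0.5074.
ω_d = ω_n√(1 − ζ²) = 16.12 × √(1 − 0.257) = 13.89 rad/s.
T_d = 2π/ω_d = 0.4522 s.

0.452 s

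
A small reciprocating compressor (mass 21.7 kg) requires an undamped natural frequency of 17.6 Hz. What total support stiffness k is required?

265000 N/m

ω_n = 2πf_n = 2π × 17.6 = 110.6 rad/s.
k = m·ω_n² = 21.7 × 110.6² = 21.7 × 12230 = 265400 N/m.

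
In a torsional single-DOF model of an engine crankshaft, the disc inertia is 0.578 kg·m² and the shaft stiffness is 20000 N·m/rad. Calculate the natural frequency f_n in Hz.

29.6 Hz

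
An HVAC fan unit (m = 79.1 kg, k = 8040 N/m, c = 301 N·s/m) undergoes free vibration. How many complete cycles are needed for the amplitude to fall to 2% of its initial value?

4 cycles

ζ = c/(2√(km)) = 301/(2√(8040 × 79.1)) = 301/1595 = 0.1887.
Logarithmic decrement δ = 2πζ/√(1 − ζ²) = 2π × 0.1887/√(1 − 0.0356) = 1.207.
x_n/x₀ = e^(−nδ) ≤ 0.02; take ln: n ≥ ln(1/0.02)/δ = 3.912/1.207 = 3.240.
So 4 complete cycles are required.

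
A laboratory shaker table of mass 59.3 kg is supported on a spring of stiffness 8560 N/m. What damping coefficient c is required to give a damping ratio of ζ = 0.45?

641 N·s/m

c_c = 2√(k·m) = 2√(8560 × 59.3) = 1425 N·s/m.
c = ζ·c_c = 0.45 × 1425 = 641.2 N·s/m.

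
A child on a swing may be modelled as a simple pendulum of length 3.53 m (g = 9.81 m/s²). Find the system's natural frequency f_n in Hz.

0.265 Hz

For a simple pendulum ω_n = √(g/L) = √(9.81/3.53) = √2.779 = 1.667 rad/s.
f_n = ω_n/(2π) = 1.667/6.283 = 0.2653 Hz.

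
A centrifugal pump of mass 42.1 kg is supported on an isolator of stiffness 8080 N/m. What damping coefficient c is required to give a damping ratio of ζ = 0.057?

66.5 N·s/m

c_c = 2√(k·m) = 2√(8080 × 42.1) = 1166 N·s/m.
c = ζ·c_c = 0.057 × 1166 = 66.49 N·s/m.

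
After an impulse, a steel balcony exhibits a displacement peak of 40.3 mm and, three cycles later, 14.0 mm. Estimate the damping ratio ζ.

0.0560

Logarithmic decrement δ = (1/n)·ln(x₀/x_n) = (1/3)·ln(40.3/14.0) = (1/3)·ln(2.879) = 0.3524.
ζ = δ/√(4π² + δ²) = 0.3524/√(39.48 + 0.124) = 0.3524/6.293 = 0.05600.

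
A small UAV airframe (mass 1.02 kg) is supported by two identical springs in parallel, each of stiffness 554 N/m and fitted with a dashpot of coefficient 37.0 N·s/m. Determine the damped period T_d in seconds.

Parallel springs add: k_eq = 2 × 554 = 1108 N/m.
ω_n = √(k_eq/m) = √(1108/1.02) = 32.96 rad/s.
Critical damping c_c = 2√(k_eq·m) = 2√(1108 × 1.02) = 67.24 N·s/m, so ζ = c/c_c = 37.0/67.24 = 0.5503.
ω_d = ω_n√(1 − ζ²) = 32.96 × √(1 − 0.303) = 27.52 rad/s.
T_d = 2π/ω_d = 0.2283 s.

0.228 s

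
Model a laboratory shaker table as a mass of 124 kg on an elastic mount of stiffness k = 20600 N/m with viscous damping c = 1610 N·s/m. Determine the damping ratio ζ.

0.504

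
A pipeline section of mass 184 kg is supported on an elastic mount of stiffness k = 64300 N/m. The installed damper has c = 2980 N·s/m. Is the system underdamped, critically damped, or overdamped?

c_c = 2√(k·m) = 6879 N·s/m; ζ = c/c_c = 2980/6879 = 0.433.
Since ζ < 1 the system is underdamped.

underdamped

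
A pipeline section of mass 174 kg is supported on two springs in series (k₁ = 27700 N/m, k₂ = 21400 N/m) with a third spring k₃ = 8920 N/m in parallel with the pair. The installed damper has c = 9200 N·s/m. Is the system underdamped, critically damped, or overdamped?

overdamped

Series pair: k_s = k₁k₂/(k₁+k₂) = (27700)(21400)/(27700 + 21400) = 12070 N/m. In parallel with k₃: k_eq = 12070 + 8920 = 20990 N/m.
c_c = 2√(k_eq·m) = 3822 N·s/m; ζ = c/c_c = 9200/3822 = 2.41.
Since ζ > 1 the system is overdamped.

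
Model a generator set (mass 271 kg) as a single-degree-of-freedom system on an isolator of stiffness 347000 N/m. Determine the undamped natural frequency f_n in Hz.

ω_n = √(k/m) = √(347000/271) = √1280 = 35.78 rad/s.
f_n = ω_n/(2π) = 35.78/6.283 = 5.695 Hz.

5.70 Hz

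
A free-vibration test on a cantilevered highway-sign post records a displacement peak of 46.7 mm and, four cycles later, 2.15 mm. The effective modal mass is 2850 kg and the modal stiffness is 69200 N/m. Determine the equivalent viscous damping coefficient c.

Logarithmic decrement δ = (1/n)·ln(x₀/x_n) = (1/4)·ln(46.7/2.15) = (1/4)·ln(21.72) = 0.7696.
ζ = δ/√(4π² + δ²) = 0.7696/√(39.48 + 0.592) = 0.7696/6.330 = 0.1216.
c = ζ · 2√(km) = 0.1216 × 2√(69200 × 2850) = 0.1216 × 28090 = 3415 N·s/m.

3410 N·s/m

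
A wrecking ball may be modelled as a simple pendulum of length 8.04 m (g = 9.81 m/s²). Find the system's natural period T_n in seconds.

For a simple pendulum ω_n = √(g/L) = √(9.81/8.04) = √1.220 = 1.105 rad/s.
T_n = 2π/ω_n = 6.283/1.105 = 5.688 s.

5.69 s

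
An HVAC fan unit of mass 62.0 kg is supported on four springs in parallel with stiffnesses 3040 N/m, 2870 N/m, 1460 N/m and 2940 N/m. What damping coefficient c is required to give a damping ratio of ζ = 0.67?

1070 N·s/m

Parallel springs add: k_eq = 3040 + 2870 + 1460 + 2940 = 10310 N/m.
c_c = 2√(k_eq·m) = 2√(10310 × 62.0) = 1599 N·s/m.
c = ζ·c_c = 0.67 × 1599 = 1071 N·s/m.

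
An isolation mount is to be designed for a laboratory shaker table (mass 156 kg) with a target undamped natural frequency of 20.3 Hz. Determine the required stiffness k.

ω_n = 2πf_n = 2π × 20.3 = 127.5 rad/s.
k = m·ω_n² = 156 × 127.5² = 156 × 16270 = 2538000 N/m.

2540000 N/m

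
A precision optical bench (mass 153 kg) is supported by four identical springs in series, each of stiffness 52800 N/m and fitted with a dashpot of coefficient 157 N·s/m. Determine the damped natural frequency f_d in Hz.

Series springs: 1/k_eq = 4/52800, so k_eq = 52800/4 = 13200 N/m.
ω_n = √(k_eq/m) = √(13200/153) = 9.288 rad/s.
Critical damping c_c = 2√(k_eq·m) = 2√(13200 × 153) = 2842 N·s/m, so ζ = c/c_c = 157/2842 = 0.05524.
ω_d = ω_n√(1 − ζ²) = 9.288 × √(1 − 0.00305) = 9.274 rad/s.
f_d = ω_d/(2π) = 1.476 Hz.

1.48 Hz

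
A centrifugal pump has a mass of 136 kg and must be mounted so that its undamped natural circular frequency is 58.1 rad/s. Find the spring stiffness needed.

k = m·ω_n² = 136 × 58.10² = 136 × 3376 = 459100 N/m.

459000 N/m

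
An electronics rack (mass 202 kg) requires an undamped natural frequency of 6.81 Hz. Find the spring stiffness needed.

370000 N/m

ω_n = 2πf_n = 2π × 6.81 = 42.79 rad/s.
k = m·ω_n² = 202 × 42.79² = 202 × 1831 = 369800 N/m.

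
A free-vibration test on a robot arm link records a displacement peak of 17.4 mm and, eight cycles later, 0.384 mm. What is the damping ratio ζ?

Logarithmic decrement δ = (1/n)·ln(x₀/x_n) = (1/8)·ln(17.4/0.384) = (1/8)·ln(45.31) = 0.4767.
ζ = δ/√(4π² + δ²) = 0.4767/√(39.48 + 0.227) = 0.4767/6.301 = 0.07565.

0.0757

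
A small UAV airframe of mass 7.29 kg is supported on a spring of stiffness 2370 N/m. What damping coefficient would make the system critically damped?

263 N·s/m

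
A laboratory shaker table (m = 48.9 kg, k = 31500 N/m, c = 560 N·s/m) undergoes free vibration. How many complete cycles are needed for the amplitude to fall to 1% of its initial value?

4 cycles

ζ = c/(2√(km)) = 560/(2√(31500 × 48.9)) = 560/2482 = 0.2256.
Logarithmic decrement δ = 2πζ/√(1 − ζ²) = 2π × 0.2256/√(1 − 0.0509) = 1.455.
x_n/x₀ = e^(−nδ) ≤ 0.01; take ln: n ≥ ln(1/0.01)/δ = 4.605/1.455 = 3.165.
So 4 complete cycles are required.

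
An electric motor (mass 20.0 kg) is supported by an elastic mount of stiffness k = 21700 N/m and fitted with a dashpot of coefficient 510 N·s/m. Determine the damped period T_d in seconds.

ω_n = √(k/m) = √(21700/20.0) = 32.94 rad/s.
Critical damping c_c = 2√(k·m) = 2√(21700 × 20.0) = 1318 N·s/m, so ζ = c/c_c = 510/1318 = 0.3871.
ω_d = ω_n√(1 − ζ²) = 32.94 × √(1 − 0.150) = 30.37 rad/s.
T_d = 2π/ω_d = 0.2069 s.

0.207 s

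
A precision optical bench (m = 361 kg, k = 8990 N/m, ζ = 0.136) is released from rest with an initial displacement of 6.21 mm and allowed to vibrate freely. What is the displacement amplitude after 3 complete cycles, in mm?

Logarithmic decrement δ = 2πζ/√(1 − ζ²) = 2π × 0.1360/√(1 − 0.0185) = 0.8625.
After n cycles, x_n/x₀ = e^(−nδ), so x_3 = 6.21 × e^(−3 × 0.8625) = 6.21 × 0.07520 = 0.4670 mm.

0.467 mm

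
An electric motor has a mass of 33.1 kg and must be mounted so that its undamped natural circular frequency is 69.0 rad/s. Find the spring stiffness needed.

158000 N/m

k = m·ω_n² = 33.1 × 69.00² = 33.1 × 4761 = 157600 N/m.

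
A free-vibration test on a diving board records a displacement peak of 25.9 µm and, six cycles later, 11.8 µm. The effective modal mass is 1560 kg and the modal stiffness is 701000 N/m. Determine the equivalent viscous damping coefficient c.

Logarithmic decrement δ = (1/n)·ln(x₀/x_n) = (1/6)·ln(25.9/11.8) = (1/6)·ln(2.195) = 0.1310.
ζ = δ/√(4π² + δ²) = 0.1310/√(39.48 + 0.0172) = 0.1310/6.285 = 0.02085.
c = ζ · 2√(km) = 0.02085 × 2√(701000 × 1560) = 0.02085 × 66140 = 1379 N·s/m.

1380 N·s/m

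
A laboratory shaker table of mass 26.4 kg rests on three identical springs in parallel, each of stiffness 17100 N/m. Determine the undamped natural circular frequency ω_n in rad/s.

44.1 rad/s

Parallel springs add: k_eq = 3 × 17100 = 51300 N/m.
ω_n = √(k_eq/m) = √(51300/26.4) = √1943 = 44.08 rad/s.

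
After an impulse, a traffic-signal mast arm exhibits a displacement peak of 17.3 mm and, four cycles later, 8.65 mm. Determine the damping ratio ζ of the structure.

0.0276

Logarithmic decrement δ = (1/n)·ln(x₀/x_n) = (1/4)·ln(17.3/8.65) = (1/4)·ln(2.000) = 0.1733.
ζ = δ/√(4π² + δ²) = 0.1733/√(39.48 + 0.0300) = 0.1733/6.286 = 0.02757.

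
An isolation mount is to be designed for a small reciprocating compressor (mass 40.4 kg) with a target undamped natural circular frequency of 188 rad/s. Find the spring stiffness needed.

k = m·ω_n² = 40.4 × 188.0² = 40.4 × 35340 = 1428000 N/m.

1430000 N/m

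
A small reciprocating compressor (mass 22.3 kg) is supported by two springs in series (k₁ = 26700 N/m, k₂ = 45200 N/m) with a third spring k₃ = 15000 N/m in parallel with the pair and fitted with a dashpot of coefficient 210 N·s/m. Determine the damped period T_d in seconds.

Series pair: k_s = k₁k₂/(k₁+k₂) = (26700)(45200)/(26700 + 45200) = 16780 N/m. In parallel with k₃: k_eq = 16780 + 15000 = 31780 N/m.
ω_n = √(k_eq/m) = √(31780/22.3) = 37.75 rad/s.
Critical damping c_c = 2√(k_eq·m) = 2√(31780 × 22.3) = 1684 N·s/m, so ζ = c/c_c = 210/1684 = 0.1247.
ω_d = ω_n√(1 − ζ²) = 37.75 × √(1 − 0.0156) = 37.46 rad/s.
T_d = 2π/ω_d = 0.1677 s.

0.168 s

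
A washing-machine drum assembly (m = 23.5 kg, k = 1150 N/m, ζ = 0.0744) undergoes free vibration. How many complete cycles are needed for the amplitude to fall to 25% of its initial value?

Logarithmic decrement δ = 2πζ/√(1 − ζ²) = 2π × 0.07440/√(1 − 0.00554) = 0.4688.
x_n/x₀ = e^(−nδ) ≤ 0.25; take ln: n ≥ ln(1/0.25)/δ = 1.386/0.4688 = 2.957.
So 3 complete cycles are required.

3 cycles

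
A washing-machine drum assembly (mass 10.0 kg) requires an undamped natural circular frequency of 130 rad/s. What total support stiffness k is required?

169000 N/m

k = m·ω_n² = 10.0 × 130.0² = 10.0 × 16900 = 169000 N/m.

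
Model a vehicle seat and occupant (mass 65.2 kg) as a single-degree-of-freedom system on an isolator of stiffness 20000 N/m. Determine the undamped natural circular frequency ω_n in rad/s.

17.5 rad/s

ω_n = √(k/m) = √(20000/65.2) = √306.7 = 17.51 rad/s.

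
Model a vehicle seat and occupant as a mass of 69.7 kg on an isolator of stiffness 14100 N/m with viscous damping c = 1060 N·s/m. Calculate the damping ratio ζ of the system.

0.535

ω_n = √(k/m) = √(14100/69.7) = 14.22 rad/s.
Critical damping c_c = 2√(k·m) = 2√(14100 × 69.7) = 1983 N·s/m, so ζ = c/c_c = 1060/1983 = 0.5346.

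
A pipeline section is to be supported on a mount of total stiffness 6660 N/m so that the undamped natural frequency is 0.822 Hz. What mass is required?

250 kg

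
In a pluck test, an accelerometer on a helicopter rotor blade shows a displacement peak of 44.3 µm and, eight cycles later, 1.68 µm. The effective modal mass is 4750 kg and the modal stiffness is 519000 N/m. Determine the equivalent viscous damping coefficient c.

6450 N·s/m

Logarithmic decrement δ = (1/n)·ln(x₀/x_n) = (1/8)·ln(44.3/1.68) = (1/8)·ln(26.37) = 0.4090.
ζ = δ/√(4π² + δ²) = 0.4090/√(39.48 + 0.167) = 0.4090/6.296 = 0.06496.
c = ζ · 2√(km) = 0.06496 × 2√(519000 × 4750) = 0.06496 × 99300 = 6451 N·s/m.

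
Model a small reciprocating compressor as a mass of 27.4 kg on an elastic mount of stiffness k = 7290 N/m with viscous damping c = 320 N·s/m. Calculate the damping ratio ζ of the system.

ω_n = √(k/m) = √(7290/27.4) = 16.31 rad/s.
Critical damping c_c = 2√(k·m) = 2√(7290 × 27.4) = 893.9 N·s/m, so ζ = c/c_c = 320/893.9 = 0.3580.

0.358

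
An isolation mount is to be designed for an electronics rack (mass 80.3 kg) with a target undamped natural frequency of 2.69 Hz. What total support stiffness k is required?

ω_n = 2πf_n = 2π × 2.69 = 16.90 rad/s.
k = m·ω_n² = 80.3 × 16.90² = 80.3 × 285.7 = 22940 N/m.

22900 N/m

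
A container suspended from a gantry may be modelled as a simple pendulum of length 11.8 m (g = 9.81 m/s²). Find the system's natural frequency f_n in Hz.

For a simple pendulum ω_n = √(g/L) = √(9.81/11.8) = √0.8314 = 0.9118 rad/s.
f_n = ω_n/(2π) = 0.9118/6.283 = 0.1451 Hz.

0.145 Hz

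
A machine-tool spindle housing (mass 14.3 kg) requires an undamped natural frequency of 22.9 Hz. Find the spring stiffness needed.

296000 N/m

ω_n = 2πf_n = 2π × 22.9 = 143.9 rad/s.
k = m·ω_n² = 14.3 × 143.9² = 14.3 × 20700 = 296100 N/m.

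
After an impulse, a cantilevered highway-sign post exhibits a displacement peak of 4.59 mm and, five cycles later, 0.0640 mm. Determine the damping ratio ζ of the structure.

Logarithmic decrement δ = (1/n)·ln(x₀/x_n) = (1/5)·ln(4.59/0.0640) = (1/5)·ln(71.72) = 0.8546.
ζ = δ/√(4π² + δ²) = 0.8546/√(39.48 + 0.730) = 0.8546/6.341 = 0.1348.

0.135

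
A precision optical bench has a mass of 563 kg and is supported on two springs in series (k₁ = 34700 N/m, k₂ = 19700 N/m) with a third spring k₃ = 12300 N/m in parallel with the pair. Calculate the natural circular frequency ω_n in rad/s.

Series pair: k_s = k₁k₂/(k₁+k₂) = (34700)(19700)/(34700 + 19700) = 12570 N/m. In parallel with k₃: k_eq = 12570 + 12300 = 24870 N/m.
ω_n = √(k_eq/m) = √(24870/563) = √44.17 = 6.646 rad/s.

6.65 rad/s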